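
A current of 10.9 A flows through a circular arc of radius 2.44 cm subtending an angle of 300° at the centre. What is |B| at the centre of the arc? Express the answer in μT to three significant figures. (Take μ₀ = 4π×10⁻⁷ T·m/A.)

B ≈ 234 μT

The Biot–Savart field of a circular arc at its centre is B = μ₀Iφ/(4πR), with φ = 5.236 rad.
B = (4π×10⁻⁷ × 10.9 × 5.236) / (4π × 0.0244) = 2.34×10⁻⁴ T.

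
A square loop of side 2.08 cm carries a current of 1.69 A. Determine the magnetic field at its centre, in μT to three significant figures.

Each side is a finite straight segment at perpendicular distance d = a/(2 tan(π/4)) = 0.0104 m from the centre, with end-angles ±π/4.
One side contributes B₁ = (μ₀I/4πd)·2 sin(π/4) = 2.30×10⁻⁵ T.
All 4 sides add in the same direction: B = 4 × 2.30×10⁻⁵ = 9.19×10⁻⁵ T.

B ≈ 91.9 μT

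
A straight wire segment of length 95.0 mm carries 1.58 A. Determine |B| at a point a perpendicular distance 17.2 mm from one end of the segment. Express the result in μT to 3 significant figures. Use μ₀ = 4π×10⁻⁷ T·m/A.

For a finite straight segment, B = (μ₀I/4πd)(sinθ₁ + sinθ₂), where θ₁, θ₂ are the angles from the perpendicular to each end.
The perpendicular foot is at one end, so the two end-offsets along the wire are 0 and L = 0.095 m.
sinθ₁ = 0/√(0²+0.0172²) = 0.0000; sinθ₂ = 0.095/√(0.095²+0.0172²) = 0.9840.
B = (4π×10⁻⁷ × 1.58) / (4π × 0.0172) × (0.0000 + 0.9840) = 9.04×10⁻⁶ T.

B ≈ 9.04 μT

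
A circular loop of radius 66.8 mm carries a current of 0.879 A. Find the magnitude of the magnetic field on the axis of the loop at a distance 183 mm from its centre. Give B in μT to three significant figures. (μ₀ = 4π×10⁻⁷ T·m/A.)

On the axis of a circular loop, B = μ₀IR² / [2(R²+z²)^(3/2)].
R² + z² = (0.0668)² + (0.183)² = 0.03795 m², and (R²+z²)^(3/2) = 7.39×10⁻³ m³.
B = (4π×10⁻⁷ × 0.879 × 0.004462) / (2 × 7.39×10⁻³) = 3.33×10⁻⁷ T.

B ≈ 0.333 μT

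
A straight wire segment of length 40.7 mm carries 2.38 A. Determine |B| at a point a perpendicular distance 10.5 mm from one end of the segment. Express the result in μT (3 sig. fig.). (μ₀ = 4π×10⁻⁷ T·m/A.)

For a finite straight segment, B = (μ₀I/4πd)(sinθ₁ + sinθ₂), where θ₁, θ₂ are the angles from the perpendicular to each end.
The perpendicular foot is at one end, so the two end-offsets along the wire are 0 and L = 0.0407 m.
sinθ₁ = 0/√(0²+0.0105²) = 0.0000; sinθ₂ = 0.0407/√(0.0407²+0.0105²) = 0.9683.
B = (4π×10⁻⁷ × 2.38) / (4π × 0.0105) × (0.0000 + 0.9683) = 2.19×10⁻⁵ T.

B ≈ 21.9 μT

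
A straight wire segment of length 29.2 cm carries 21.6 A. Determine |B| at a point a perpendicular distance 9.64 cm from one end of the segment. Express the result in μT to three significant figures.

For a finite straight segment, B = (μ₀I/4πd)(sinθ₁ + sinθ₂), where θ₁, θ₂ are the angles from the perpendicular to each end.
The perpendicular foot is at one end, so the two end-offsets along the wire are 0 and L = 0.292 m.
sinθ₁ = 0/√(0²+0.0964²) = 0.0000; sinθ₂ = 0.292/√(0.292²+0.0964²) = 0.9496.
B = (4π×10⁻⁷ × 21.6) / (4π × 0.0964) × (0.0000 + 0.9496) = 2.13×10⁻⁵ T.

B ≈ 21.3 μT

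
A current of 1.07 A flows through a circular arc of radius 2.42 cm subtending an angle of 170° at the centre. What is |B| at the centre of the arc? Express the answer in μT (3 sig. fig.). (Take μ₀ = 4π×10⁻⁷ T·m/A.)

The Biot–Savart field of a circular arc at its centre is B = μ₀Iφ/(4πR), with φ = 2.967 rad.
B = (4π×10⁻⁷ × 1.07 × 2.967) / (4π × 0.0242) = 1.31×10⁻⁵ T.

B ≈ 13.1 μT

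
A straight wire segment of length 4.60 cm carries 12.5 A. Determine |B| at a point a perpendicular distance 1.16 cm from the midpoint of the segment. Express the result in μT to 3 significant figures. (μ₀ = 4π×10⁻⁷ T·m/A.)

For a finite straight segment, B = (μ₀I/4πd)(sinθ₁ + sinθ₂), where θ₁, θ₂ are the angles from the perpendicular to each end.
The perpendicular from the point meets the wire at its midpoint, so each end is L/2 = 0.023 m away along the wire.
sinθ₁ = 0.023/√(0.023²+0.0116²) = 0.8929; sinθ₂ = 0.023/√(0.023²+0.0116²) = 0.8929.
B = (4π×10⁻⁷ × 12.5) / (4π × 0.0116) × (0.8929 + 0.8929) = 1.92×10⁻⁴ T.

B ≈ 192 μT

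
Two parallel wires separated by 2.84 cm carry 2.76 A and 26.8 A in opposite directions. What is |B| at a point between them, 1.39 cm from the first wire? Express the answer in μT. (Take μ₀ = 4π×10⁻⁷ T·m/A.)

B ≈ 409 μT

Each long wire gives B = μ₀I/(2πd). Distances are d₁ = 0.0139 m and d₂ = 0.0145 m.
B₁ = 3.97×10⁻⁵ T, B₂ = 3.70×10⁻⁴ T.
Between antiparallel currents both contributions point the same way, so they add. B = B₁ + B₂ = 3.97×10⁻⁵ + 3.70×10⁻⁴ = 4.09×10⁻⁴ T.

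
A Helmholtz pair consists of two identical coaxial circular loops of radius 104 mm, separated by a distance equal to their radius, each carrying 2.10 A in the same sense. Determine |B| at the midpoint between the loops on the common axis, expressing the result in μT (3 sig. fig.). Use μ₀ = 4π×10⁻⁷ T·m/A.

Each loop contributes B = μ₀IR²/[2(R²+z²)^(3/2)] on the axis, with z measured from that loop.
Loop 1 (z = 0.052 m): B₁ = 9.08×10⁻⁶ T. Loop 2 (z = 0.052 m): B₂ = 9.08×10⁻⁶ T.
The fields add: B = B₁ + B₂ = 1.82×10⁻⁵ T.

B ≈ 18.2 μT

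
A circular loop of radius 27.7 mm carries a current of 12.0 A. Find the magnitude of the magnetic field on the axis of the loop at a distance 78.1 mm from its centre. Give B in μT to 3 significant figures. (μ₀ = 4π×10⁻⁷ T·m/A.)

B ≈ 10.2 μT

On the axis of a circular loop, B = μ₀IR² / [2(R²+z²)^(3/2)].
R² + z² = (0.0277)² + (0.0781)² = 0.006867 m², and (R²+z²)^(3/2) = 5.69×10⁻⁴ m³.
B = (4π×10⁻⁷ × 12.0 × 0.0007673) / (2 × 5.69×10⁻⁴) = 1.02×10⁻⁵ T.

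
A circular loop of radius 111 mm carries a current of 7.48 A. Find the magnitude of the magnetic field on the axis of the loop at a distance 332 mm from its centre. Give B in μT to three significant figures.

On the axis of a circular loop, B = μ₀IR² / [2(R²+z²)^(3/2)].
R² + z² = (0.111)² + (0.332)² = 0.1225 m², and (R²+z²)^(3/2) = 4.29×10⁻² m³.
B = (4π×10⁻⁷ × 7.48 × 0.01232) / (2 × 4.29×10⁻²) = 1.35×10⁻⁶ T.

B ≈ 1.35 μT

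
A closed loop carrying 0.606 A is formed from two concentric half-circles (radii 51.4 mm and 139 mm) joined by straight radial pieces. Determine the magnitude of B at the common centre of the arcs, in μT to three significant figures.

The radial connectors point toward the centre, so dl × r̂ = 0 and they contribute nothing.
Each semicircle gives μ₀I/(4R): inner arc 3.70×10⁻⁶ T, outer arc 1.37×10⁻⁶ T.
The two arcs carry current in opposite angular senses, so their fields oppose: B = |3.70×10⁻⁶ − 1.37×10⁻⁶| = 2.33×10⁻⁶ T.

B ≈ 2.33 μT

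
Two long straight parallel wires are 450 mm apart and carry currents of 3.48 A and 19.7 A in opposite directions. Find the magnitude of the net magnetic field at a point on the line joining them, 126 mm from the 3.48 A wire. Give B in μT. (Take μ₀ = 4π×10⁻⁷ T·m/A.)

B ≈ 17.7 μT

Each long wire gives B = μ₀I/(2πd). Distances are d₁ = 0.126 m and d₂ = 0.324 m.
B₁ = 5.52×10⁻⁶ T, B₂ = 1.22×10⁻⁵ T.
Between antiparallel currents both contributions point the same way, so they add. B = B₁ + B₂ = 5.52×10⁻⁶ + 1.22×10⁻⁵ = 1.77×10⁻⁵ T.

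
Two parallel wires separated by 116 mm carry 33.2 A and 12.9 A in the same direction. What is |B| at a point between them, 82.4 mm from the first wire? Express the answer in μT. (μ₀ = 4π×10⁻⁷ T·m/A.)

Each long wire gives B = μ₀I/(2πd). Distances are d₁ = 0.0824 m and d₂ = 0.0336 m.
B₁ = 8.06×10⁻⁵ T, B₂ = 7.68×10⁻⁵ T.
Between parallel currents the two contributions point in opposite directions, so they subtract. B = |B₁ − B₂| = |8.06×10⁻⁵ − 7.68×10⁻⁵| = 3.80×10⁻⁶ T.

B ≈ 3.80 μT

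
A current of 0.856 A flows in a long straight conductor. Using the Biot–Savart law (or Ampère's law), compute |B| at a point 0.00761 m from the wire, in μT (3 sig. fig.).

For an infinitely long straight wire, B = μ₀I/(2πd).
B = (4π×10⁻⁷ × 0.856) / (2π × 0.00761) = 2.25×10⁻⁵ T.

B ≈ 22.5 μT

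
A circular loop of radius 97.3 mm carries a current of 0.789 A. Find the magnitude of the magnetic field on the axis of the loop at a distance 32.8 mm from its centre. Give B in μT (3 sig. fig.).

B ≈ 4.34 μT

On the axis of a circular loop, B = μ₀IR² / [2(R²+z²)^(3/2)].
R² + z² = (0.0973)² + (0.0328)² = 0.01054 m², and (R²+z²)^(3/2) = 1.08×10⁻³ m³.
B = (4π×10⁻⁷ × 0.789 × 0.009467) / (2 × 1.08×10⁻³) = 4.34×10⁻⁶ T.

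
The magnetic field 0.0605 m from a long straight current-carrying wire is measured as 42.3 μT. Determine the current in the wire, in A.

For a long straight wire B = μ₀I/(2πd), so I = 2πdB/μ₀.
I = 2π × 0.0605 × 4.23×10⁻⁵ / (4π×10⁻⁷) = 12.8 A.

I ≈ 12.8 A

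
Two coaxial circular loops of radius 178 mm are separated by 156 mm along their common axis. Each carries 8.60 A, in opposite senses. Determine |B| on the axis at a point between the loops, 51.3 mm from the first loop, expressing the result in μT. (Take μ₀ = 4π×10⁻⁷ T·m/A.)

Each loop contributes B = μ₀IR²/[2(R²+z²)^(3/2)] on the axis, with z measured from that loop.
Loop 1 (z = 0.0513 m): B₁ = 2.69×10⁻⁵ T. Loop 2 (z = 0.1047 m): B₂ = 1.94×10⁻⁵ T.
The fields oppose: B = |B₁ − B₂| = 7.49×10⁻⁶ T.

B ≈ 7.49 μT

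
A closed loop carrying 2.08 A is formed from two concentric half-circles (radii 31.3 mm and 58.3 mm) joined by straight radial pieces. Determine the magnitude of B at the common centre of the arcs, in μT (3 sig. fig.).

B ≈ 9.67 μT

The radial connectors point toward the centre, so dl × r̂ = 0 and they contribute nothing.
Each semicircle gives μ₀I/(4R): inner arc 2.09×10⁻⁵ T, outer arc 1.12×10⁻⁵ T.
The two arcs carry current in opposite angular senses, so their fields oppose: B = |2.09×10⁻⁵ − 1.12×10⁻⁵| = 9.67×10⁻⁶ T.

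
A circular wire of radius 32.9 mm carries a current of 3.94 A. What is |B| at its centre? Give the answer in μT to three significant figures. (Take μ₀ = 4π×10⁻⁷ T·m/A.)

At the centre of a circular loop the Biot–Savart law gives B = μ₀I/(2R).
B = (4π×10⁻⁷ × 3.94) / (2 × 0.0329) = 7.52×10⁻⁵ T.

B ≈ 75.2 μT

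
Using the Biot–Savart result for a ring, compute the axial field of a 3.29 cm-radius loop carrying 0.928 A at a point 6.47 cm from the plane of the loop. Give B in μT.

On the axis of a circular loop, B = μ₀IR² / [2(R²+z²)^(3/2)].
R² + z² = (0.0329)² + (0.0647)² = 0.005268 m², and (R²+z²)^(3/2) = 3.82×10⁻⁴ m³.
B = (4π×10⁻⁷ × 0.928 × 0.001082) / (2 × 3.82×10⁻⁴) = 1.65×10⁻⁶ T.

B ≈ 1.65 μT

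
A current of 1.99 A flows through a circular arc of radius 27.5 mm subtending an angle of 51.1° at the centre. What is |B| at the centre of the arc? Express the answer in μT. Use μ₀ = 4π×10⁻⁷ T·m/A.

B ≈ 6.45 μT

The Biot–Savart field of a circular arc at its centre is B = μ₀Iφ/(4πR), with φ = 0.8919 rad.
B = (4π×10⁻⁷ × 1.99 × 0.8919) / (4π × 0.0275) = 6.45×10⁻⁶ T.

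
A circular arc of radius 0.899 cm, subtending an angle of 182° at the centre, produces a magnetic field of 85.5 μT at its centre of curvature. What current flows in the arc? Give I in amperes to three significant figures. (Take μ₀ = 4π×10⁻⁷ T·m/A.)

I ≈ 2.42 A

For a circular arc, B = μ₀Iφ/(4πR) with φ in radians; here φ = 3.176 rad.
So I = 4πRB/(μ₀φ) = 4π × 0.00899 × 8.55×10⁻⁵ / (4π×10⁻⁷ × 3.176) = 2.42 A.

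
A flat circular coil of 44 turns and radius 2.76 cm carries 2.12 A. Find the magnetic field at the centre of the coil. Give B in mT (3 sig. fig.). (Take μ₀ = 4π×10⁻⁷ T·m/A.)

For an N-turn flat coil, B = Nμ₀I/(2R) with R = 0.0276 m.
B = 44 × 4.83×10⁻⁵ T = 2.12×10⁻³ T.

B ≈ 2.12 mT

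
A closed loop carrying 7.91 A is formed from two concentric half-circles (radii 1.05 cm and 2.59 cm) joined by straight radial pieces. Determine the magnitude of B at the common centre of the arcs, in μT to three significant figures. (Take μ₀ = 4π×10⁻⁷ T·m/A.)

The radial connectors point toward the centre, so dl × r̂ = 0 and they contribute nothing.
Each semicircle gives μ₀I/(4R): inner arc 2.37×10⁻⁴ T, outer arc 9.59×10⁻⁵ T.
The two arcs carry current in opposite angular senses, so their fields oppose: B = |2.37×10⁻⁴ − 9.59×10⁻⁵| = 1.41×10⁻⁴ T.

B ≈ 141 μT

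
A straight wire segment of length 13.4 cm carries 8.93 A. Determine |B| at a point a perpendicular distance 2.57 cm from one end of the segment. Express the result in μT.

For a finite straight segment, B = (μ₀I/4πd)(sinθ₁ + sinθ₂), where θ₁, θ₂ are the angles from the perpendicular to each end.
The perpendicular foot is at one end, so the two end-offsets along the wire are 0 and L = 0.134 m.
sinθ₁ = 0/√(0²+0.0257²) = 0.0000; sinθ₂ = 0.134/√(0.134²+0.0257²) = 0.9821.
B = (4π×10⁻⁷ × 8.93) / (4π × 0.0257) × (0.0000 + 0.9821) = 3.41×10⁻⁵ T.

B ≈ 34.1 μT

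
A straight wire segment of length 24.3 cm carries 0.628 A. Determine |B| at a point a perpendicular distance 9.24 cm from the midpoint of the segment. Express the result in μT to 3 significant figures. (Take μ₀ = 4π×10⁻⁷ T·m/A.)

B ≈ 1.08 μT

For a finite straight segment, B = (μ₀I/4πd)(sinθ₁ + sinθ₂), where θ₁, θ₂ are the angles from the perpendicular to each end.
The perpendicular from the point meets the wire at its midpoint, so each end is L/2 = 0.1215 m away along the wire.
sinθ₁ = 0.1215/√(0.1215²+0.0924²) = 0.7960; sinθ₂ = 0.1215/√(0.1215²+0.0924²) = 0.7960.
B = (4π×10⁻⁷ × 0.628) / (4π × 0.0924) × (0.7960 + 0.7960) = 1.08×10⁻⁶ T.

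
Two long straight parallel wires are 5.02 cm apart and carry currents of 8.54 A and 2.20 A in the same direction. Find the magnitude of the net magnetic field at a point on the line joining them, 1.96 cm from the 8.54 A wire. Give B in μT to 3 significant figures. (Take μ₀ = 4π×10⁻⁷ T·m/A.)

Each long wire gives B = μ₀I/(2πd). Distances are d₁ = 0.0196 m and d₂ = 0.0306 m.
B₁ = 8.71×10⁻⁵ T, B₂ = 1.44×10⁻⁵ T.
Between parallel currents the two contributions point in opposite directions, so they subtract. B = |B₁ − B₂| = |8.71×10⁻⁵ − 1.44×10⁻⁵| = 7.28×10⁻⁵ T.

B ≈ 72.8 μT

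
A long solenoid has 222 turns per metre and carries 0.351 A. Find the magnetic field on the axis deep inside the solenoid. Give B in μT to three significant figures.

Inside a long solenoid, B = μ₀nI with n = 222 turns/m.
B = 4π×10⁻⁷ × 222 × 0.351 = 9.79×10⁻⁵ T.

B ≈ 97.9 μT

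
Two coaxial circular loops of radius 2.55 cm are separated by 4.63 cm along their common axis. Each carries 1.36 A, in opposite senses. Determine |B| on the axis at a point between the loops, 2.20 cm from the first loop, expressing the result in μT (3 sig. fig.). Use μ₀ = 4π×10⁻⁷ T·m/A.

B ≈ 1.83 μT

Each loop contributes B = μ₀IR²/[2(R²+z²)^(3/2)] on the axis, with z measured from that loop.
Loop 1 (z = 0.022 m): B₁ = 1.45×10⁻⁵ T. Loop 2 (z = 0.0243 m): B₂ = 1.27×10⁻⁵ T.
The fields oppose: B = |B₁ − B₂| = 1.83×10⁻⁶ T.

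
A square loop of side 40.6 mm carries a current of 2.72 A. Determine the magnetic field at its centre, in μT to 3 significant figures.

Each side is a finite straight segment at perpendicular distance d = a/(2 tan(π/4)) = 0.0203 m from the centre, with end-angles ±π/4.
One side contributes B₁ = (μ₀I/4πd)·2 sin(π/4) = 1.89×10⁻⁵ T.
All 4 sides add in the same direction: B = 4 × 1.89×10⁻⁵ = 7.58×10⁻⁵ T.

B ≈ 75.8 μT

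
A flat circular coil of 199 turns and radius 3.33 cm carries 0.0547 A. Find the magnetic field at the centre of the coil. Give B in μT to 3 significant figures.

For an N-turn flat coil, B = Nμ₀I/(2R) with R = 0.0333 m.
B = 199 × 1.03×10⁻⁶ T = 2.05×10⁻⁴ T.

B ≈ 205 μT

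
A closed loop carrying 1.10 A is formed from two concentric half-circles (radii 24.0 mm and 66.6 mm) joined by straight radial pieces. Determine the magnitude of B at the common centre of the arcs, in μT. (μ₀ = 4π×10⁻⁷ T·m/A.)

The radial connectors point toward the centre, so dl × r̂ = 0 and they contribute nothing.
Each semicircle gives μ₀I/(4R): inner arc 1.44×10⁻⁵ T, outer arc 5.19×10⁻⁶ T.
The two arcs carry current in opposite angular senses, so their fields oppose: B = |1.44×10⁻⁵ − 5.19×10⁻⁶| = 9.21×10⁻⁶ T.

B ≈ 9.21 μT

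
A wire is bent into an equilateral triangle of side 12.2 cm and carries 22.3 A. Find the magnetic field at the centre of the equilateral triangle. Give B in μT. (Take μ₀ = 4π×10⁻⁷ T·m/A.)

B ≈ 329 μT

Each side is a finite straight segment at perpendicular distance d = a/(2 tan(π/3)) = 0.03522 m from the centre, with end-angles ±π/3.
One side contributes B₁ = (μ₀I/4πd)·2 sin(π/3) = 1.10×10⁻⁴ T.
All 3 sides add in the same direction: B = 3 × 1.10×10⁻⁴ = 3.29×10⁻⁴ T.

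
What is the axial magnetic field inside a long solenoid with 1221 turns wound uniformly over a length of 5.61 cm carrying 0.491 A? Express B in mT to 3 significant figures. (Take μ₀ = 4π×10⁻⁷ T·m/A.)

Inside a long solenoid, B = μ₀nI with n = 2.176×10⁴ turns/m.
B = 4π×10⁻⁷ × 2.176×10⁴ × 0.491 = 1.34×10⁻² T.

B ≈ 13.4 mT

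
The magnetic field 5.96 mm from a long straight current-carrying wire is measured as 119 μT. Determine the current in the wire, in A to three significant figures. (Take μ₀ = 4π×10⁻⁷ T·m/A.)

I ≈ 3.55 A

For a long straight wire B = μ₀I/(2πd), so I = 2πdB/μ₀.
I = 2π × 0.00596 × 1.19×10⁻⁴ / (4π×10⁻⁷) = 3.55 A.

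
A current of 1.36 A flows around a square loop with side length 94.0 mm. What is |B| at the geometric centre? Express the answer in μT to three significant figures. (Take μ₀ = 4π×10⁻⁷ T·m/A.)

Each side is a finite straight segment at perpendicular distance d = a/(2 tan(π/4)) = 0.047 m from the centre, with end-angles ±π/4.
One side contributes B₁ = (μ₀I/4πd)·2 sin(π/4) = 4.09×10⁻⁶ T.
All 4 sides add in the same direction: B = 4 × 4.09×10⁻⁶ = 1.64×10⁻⁵ T.

B ≈ 16.4 μT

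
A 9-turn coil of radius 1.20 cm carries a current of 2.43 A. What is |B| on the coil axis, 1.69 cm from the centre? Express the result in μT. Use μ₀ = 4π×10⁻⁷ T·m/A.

B ≈ 222 μT

For an N-turn flat coil, B = Nμ₀IR²/[2(R²+z²)^(3/2)] with R = 0.012 m, z = 0.0169 m.
B = 9 × 2.47×10⁻⁵ T = 2.22×10⁻⁴ T.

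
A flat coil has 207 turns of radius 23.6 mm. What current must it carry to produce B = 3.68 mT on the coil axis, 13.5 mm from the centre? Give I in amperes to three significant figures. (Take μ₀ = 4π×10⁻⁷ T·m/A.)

For an N-turn coil, B = Nμ₀IR²/[2(R²+z²)^(3/2)] with R = 0.0236 m, z = 0.0135 m, so I = 2B(R²+z²)^(3/2)/(Nμ₀R²) = 2 × 3.68×10⁻³ × 2.01×10⁻⁵ / (207 × 4π×10⁻⁷ × 0.000557) = 1.02 A.

I ≈ 1.02 A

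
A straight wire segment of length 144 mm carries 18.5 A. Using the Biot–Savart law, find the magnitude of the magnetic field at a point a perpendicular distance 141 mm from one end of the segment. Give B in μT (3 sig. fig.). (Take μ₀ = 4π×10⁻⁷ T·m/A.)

For a finite straight segment, B = (μ₀I/4πd)(sinθ₁ + sinθ₂), where θ₁, θ₂ are the angles from the perpendicular to each end.
The perpendicular foot is at one end, so the two end-offsets along the wire are 0 and L = 0.144 m.
sinθ₁ = 0/√(0²+0.141²) = 0.0000; sinθ₂ = 0.144/√(0.144²+0.141²) = 0.7145.
B = (4π×10⁻⁷ × 18.5) / (4π × 0.141) × (0.0000 + 0.7145) = 9.37×10⁻⁶ T.

B ≈ 9.37 μT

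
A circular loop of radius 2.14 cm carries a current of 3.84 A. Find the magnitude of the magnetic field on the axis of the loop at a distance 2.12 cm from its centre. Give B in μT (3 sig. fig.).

B ≈ 40.4 μT

On the axis of a circular loop, B = μ₀IR² / [2(R²+z²)^(3/2)].
R² + z² = (0.0214)² + (0.0212)² = 0.0009074 m², and (R²+z²)^(3/2) = 2.73×10⁻⁵ m³.
B = (4π×10⁻⁷ × 3.84 × 0.000458) / (2 × 2.73×10⁻⁵) = 4.04×10⁻⁵ T.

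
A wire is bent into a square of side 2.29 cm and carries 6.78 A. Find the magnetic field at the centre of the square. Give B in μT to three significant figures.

Each side is a finite straight segment at perpendicular distance d = a/(2 tan(π/4)) = 0.01145 m from the centre, with end-angles ±π/4.
One side contributes B₁ = (μ₀I/4πd)·2 sin(π/4) = 8.37×10⁻⁵ T.
All 4 sides add in the same direction: B = 4 × 8.37×10⁻⁵ = 3.35×10⁻⁴ T.

B ≈ 335 μT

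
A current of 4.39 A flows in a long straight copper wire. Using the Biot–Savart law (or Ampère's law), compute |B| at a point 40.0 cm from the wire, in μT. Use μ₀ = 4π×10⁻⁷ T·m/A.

For an infinitely long straight wire, B = μ₀I/(2πd).
B = (4π×10⁻⁷ × 4.39) / (2π × 0.4) = 2.19×10⁻⁶ T.

B ≈ 2.19 μT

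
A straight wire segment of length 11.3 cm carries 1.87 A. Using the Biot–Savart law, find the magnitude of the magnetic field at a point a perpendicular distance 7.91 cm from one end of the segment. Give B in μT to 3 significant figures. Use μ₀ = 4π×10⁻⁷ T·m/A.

For a finite straight segment, B = (μ₀I/4πd)(sinθ₁ + sinθ₂), where θ₁, θ₂ are the angles from the perpendicular to each end.
The perpendicular foot is at one end, so the two end-offsets along the wire are 0 and L = 0.113 m.
sinθ₁ = 0/√(0²+0.0791²) = 0.0000; sinθ₂ = 0.113/√(0.113²+0.0791²) = 0.8192.
B = (4π×10⁻⁷ × 1.87) / (4π × 0.0791) × (0.0000 + 0.8192) = 1.94×10⁻⁶ T.

B ≈ 1.94 μT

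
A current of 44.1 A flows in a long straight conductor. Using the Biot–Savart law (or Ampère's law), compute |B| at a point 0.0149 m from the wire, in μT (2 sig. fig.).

B ≈ 590 μT

For an infinitely long straight wire, B = μ₀I/(2πd).
B = (4π×10⁻⁷ × 44.1) / (2π × 0.0149) = 5.92×10⁻⁴ T.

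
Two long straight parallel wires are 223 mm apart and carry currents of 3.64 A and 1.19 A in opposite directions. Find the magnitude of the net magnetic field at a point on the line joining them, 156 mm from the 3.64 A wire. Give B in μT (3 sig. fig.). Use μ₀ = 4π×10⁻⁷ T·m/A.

B ≈ 8.22 μT

Each long wire gives B = μ₀I/(2πd). Distances are d₁ = 0.156 m and d₂ = 0.067 m.
B₁ = 4.67×10⁻⁶ T, B₂ = 3.55×10⁻⁶ T.
Between antiparallel currents both contributions point the same way, so they add. B = B₁ + B₂ = 4.67×10⁻⁶ + 3.55×10⁻⁶ = 8.22×10⁻⁶ T.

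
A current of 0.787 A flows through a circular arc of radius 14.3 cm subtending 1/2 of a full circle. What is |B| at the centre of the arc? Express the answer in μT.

The Biot–Savart field of a circular arc at its centre is B = μ₀Iφ/(4πR), with φ = 3.142 rad.
B = (4π×10⁻⁷ × 0.787 × 3.142) / (4π × 0.143) = 1.73×10⁻⁶ T.

B ≈ 1.73 μT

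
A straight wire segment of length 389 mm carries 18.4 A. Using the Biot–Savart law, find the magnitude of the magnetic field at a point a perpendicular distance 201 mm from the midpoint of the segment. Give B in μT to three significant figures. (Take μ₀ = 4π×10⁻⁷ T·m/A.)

B ≈ 12.7 μT

For a finite straight segment, B = (μ₀I/4πd)(sinθ₁ + sinθ₂), where θ₁, θ₂ are the angles from the perpendicular to each end.
The perpendicular from the point meets the wire at its midpoint, so each end is L/2 = 0.1945 m away along the wire.
sinθ₁ = 0.1945/√(0.1945²+0.201²) = 0.6954; sinθ₂ = 0.1945/√(0.1945²+0.201²) = 0.6954.
B = (4π×10⁻⁷ × 18.4) / (4π × 0.201) × (0.6954 + 0.6954) = 1.27×10⁻⁵ T.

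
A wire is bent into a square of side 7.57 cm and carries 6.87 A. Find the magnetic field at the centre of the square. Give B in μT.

B ≈ 103 μT

Each side is a finite straight segment at perpendicular distance d = a/(2 tan(π/4)) = 0.03785 m from the centre, with end-angles ±π/4.
One side contributes B₁ = (μ₀I/4πd)·2 sin(π/4) = 2.57×10⁻⁵ T.
All 4 sides add in the same direction: B = 4 × 2.57×10⁻⁵ = 1.03×10⁻⁴ T.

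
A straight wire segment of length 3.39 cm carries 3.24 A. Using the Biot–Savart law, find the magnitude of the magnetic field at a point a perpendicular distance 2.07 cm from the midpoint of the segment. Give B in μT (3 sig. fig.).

For a finite straight segment, B = (μ₀I/4πd)(sinθ₁ + sinθ₂), where θ₁, θ₂ are the angles from the perpendicular to each end.
The perpendicular from the point meets the wire at its midpoint, so each end is L/2 = 0.01695 m away along the wire.
sinθ₁ = 0.01695/√(0.01695²+0.0207²) = 0.6335; sinθ₂ = 0.01695/√(0.01695²+0.0207²) = 0.6335.
B = (4π×10⁻⁷ × 3.24) / (4π × 0.0207) × (0.6335 + 0.6335) = 1.98×10⁻⁵ T.

B ≈ 19.8 μT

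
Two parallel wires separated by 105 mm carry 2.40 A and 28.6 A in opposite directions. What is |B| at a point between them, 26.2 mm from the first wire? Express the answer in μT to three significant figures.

Each long wire gives B = μ₀I/(2πd). Distances are d₁ = 0.0262 m and d₂ = 0.0788 m.
B₁ = 1.83×10⁻⁵ T, B₂ = 7.26×10⁻⁵ T.
Between antiparallel currents both contributions point the same way, so they add. B = B₁ + B₂ = 1.83×10⁻⁵ + 7.26×10⁻⁵ = 9.09×10⁻⁵ T.

B ≈ 90.9 μT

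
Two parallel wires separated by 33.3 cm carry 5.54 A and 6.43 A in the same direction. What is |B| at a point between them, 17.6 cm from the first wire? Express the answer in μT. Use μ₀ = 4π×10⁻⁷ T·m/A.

B ≈ 1.90 μT

Each long wire gives B = μ₀I/(2πd). Distances are d₁ = 0.176 m and d₂ = 0.157 m.
B₁ = 6.30×10⁻⁶ T, B₂ = 8.19×10⁻⁶ T.
Between parallel currents the two contributions point in opposite directions, so they subtract. B = |B₁ − B₂| = |6.30×10⁻⁶ − 8.19×10⁻⁶| = 1.90×10⁻⁶ T.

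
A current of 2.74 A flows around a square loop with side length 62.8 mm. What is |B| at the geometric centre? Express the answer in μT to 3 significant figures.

B ≈ 49.4 μT

Each side is a finite straight segment at perpendicular distance d = a/(2 tan(π/4)) = 0.0314 m from the centre, with end-angles ±π/4.
One side contributes B₁ = (μ₀I/4πd)·2 sin(π/4) = 1.23×10⁻⁵ T.
All 4 sides add in the same direction: B = 4 × 1.23×10⁻⁵ = 4.94×10⁻⁵ T.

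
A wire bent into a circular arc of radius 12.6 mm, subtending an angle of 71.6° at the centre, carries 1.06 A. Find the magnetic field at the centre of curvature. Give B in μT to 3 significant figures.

B ≈ 10.5 μT

The Biot–Savart field of a circular arc at its centre is B = μ₀Iφ/(4πR), with φ = 1.25 rad.
B = (4π×10⁻⁷ × 1.06 × 1.25) / (4π × 0.0126) = 1.05×10⁻⁵ T.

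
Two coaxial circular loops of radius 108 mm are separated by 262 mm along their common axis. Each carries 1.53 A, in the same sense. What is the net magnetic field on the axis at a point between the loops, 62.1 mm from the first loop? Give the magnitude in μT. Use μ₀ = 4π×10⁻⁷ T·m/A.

Each loop contributes B = μ₀IR²/[2(R²+z²)^(3/2)] on the axis, with z measured from that loop.
Loop 1 (z = 0.0621 m): B₁ = 5.80×10⁻⁶ T. Loop 2 (z = 0.1999 m): B₂ = 9.56×10⁻⁷ T.
The fields add: B = B₁ + B₂ = 6.76×10⁻⁶ T.

B ≈ 6.76 μT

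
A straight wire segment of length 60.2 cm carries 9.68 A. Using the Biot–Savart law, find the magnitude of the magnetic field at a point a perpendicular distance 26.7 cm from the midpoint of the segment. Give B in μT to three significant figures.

B ≈ 5.42 μT

For a finite straight segment, B = (μ₀I/4πd)(sinθ₁ + sinθ₂), where θ₁, θ₂ are the angles from the perpendicular to each end.
The perpendicular from the point meets the wire at its midpoint, so each end is L/2 = 0.301 m away along the wire.
sinθ₁ = 0.301/√(0.301²+0.267²) = 0.7481; sinθ₂ = 0.301/√(0.301²+0.267²) = 0.7481.
B = (4π×10⁻⁷ × 9.68) / (4π × 0.267) × (0.7481 + 0.7481) = 5.42×10⁻⁶ T.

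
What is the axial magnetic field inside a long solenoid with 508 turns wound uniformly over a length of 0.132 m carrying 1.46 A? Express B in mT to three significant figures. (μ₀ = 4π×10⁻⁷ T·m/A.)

B ≈ 7.06 mT

Inside a long solenoid, B = μ₀nI with n = 3848 turns/m.
B = 4π×10⁻⁷ × 3848 × 1.46 = 7.06×10⁻³ T.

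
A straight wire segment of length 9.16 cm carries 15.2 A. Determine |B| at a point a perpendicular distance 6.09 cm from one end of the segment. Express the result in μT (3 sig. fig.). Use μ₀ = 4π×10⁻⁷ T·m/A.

B ≈ 20.8 μT

For a finite straight segment, B = (μ₀I/4πd)(sinθ₁ + sinθ₂), where θ₁, θ₂ are the angles from the perpendicular to each end.
The perpendicular foot is at one end, so the two end-offsets along the wire are 0 and L = 0.0916 m.
sinθ₁ = 0/√(0²+0.0609²) = 0.0000; sinθ₂ = 0.0916/√(0.0916²+0.0609²) = 0.8327.
B = (4π×10⁻⁷ × 15.2) / (4π × 0.0609) × (0.0000 + 0.8327) = 2.08×10⁻⁵ T.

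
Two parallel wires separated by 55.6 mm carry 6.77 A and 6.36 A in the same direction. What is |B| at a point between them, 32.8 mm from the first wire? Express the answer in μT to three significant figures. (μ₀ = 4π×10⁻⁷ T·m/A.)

Each long wire gives B = μ₀I/(2πd). Distances are d₁ = 0.0328 m and d₂ = 0.0228 m.
B₁ = 4.13×10⁻⁵ T, B₂ = 5.58×10⁻⁵ T.
Between parallel currents the two contributions point in opposite directions, so they subtract. B = |B₁ − B₂| = |4.13×10⁻⁵ − 5.58×10⁻⁵| = 1.45×10⁻⁵ T.

B ≈ 14.5 μT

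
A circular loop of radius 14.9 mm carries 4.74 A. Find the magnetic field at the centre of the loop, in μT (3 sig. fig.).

B ≈ 200 μT

At the centre of a circular loop the Biot–Savart law gives B = μ₀I/(2R).
B = (4π×10⁻⁷ × 4.74) / (2 × 0.0149) = 2.00×10⁻⁴ T.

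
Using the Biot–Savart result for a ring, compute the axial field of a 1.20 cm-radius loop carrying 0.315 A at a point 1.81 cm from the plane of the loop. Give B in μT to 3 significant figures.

B ≈ 2.78 μT

On the axis of a circular loop, B = μ₀IR² / [2(R²+z²)^(3/2)].
R² + z² = (0.012)² + (0.0181)² = 0.0004716 m², and (R²+z²)^(3/2) = 1.02×10⁻⁵ m³.
B = (4π×10⁻⁷ × 0.315 × 0.000144) / (2 × 1.02×10⁻⁵) = 2.78×10⁻⁶ T.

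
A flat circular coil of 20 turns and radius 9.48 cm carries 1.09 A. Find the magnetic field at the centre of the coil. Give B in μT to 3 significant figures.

For an N-turn flat coil, B = Nμ₀I/(2R) with R = 0.0948 m.
B = 20 × 7.22×10⁻⁶ T = 1.44×10⁻⁴ T.

B ≈ 144 μT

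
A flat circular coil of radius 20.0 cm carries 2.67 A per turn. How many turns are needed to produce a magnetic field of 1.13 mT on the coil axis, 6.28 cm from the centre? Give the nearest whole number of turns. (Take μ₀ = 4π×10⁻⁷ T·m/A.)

For an N-turn coil, B = Nμ₀IR²/[2(R²+z²)^(3/2)]. A single turn gives B₁ = 7.28×10⁻⁶ T with R = 0.2 m, z = 0.0628 m.
N = B/B₁ = 1.13×10⁻³ / 7.28×10⁻⁶ = 155.12.

N = 155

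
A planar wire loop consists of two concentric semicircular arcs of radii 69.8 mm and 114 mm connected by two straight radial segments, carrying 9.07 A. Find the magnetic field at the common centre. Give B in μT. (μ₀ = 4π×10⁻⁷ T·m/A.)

The radial connectors point toward the centre, so dl × r̂ = 0 and they contribute nothing.
Each semicircle gives μ₀I/(4R): inner arc 4.08×10⁻⁵ T, outer arc 2.50×10⁻⁵ T.
The two arcs carry current in opposite angular senses, so their fields oppose: B = |4.08×10⁻⁵ − 2.50×10⁻⁵| = 1.58×10⁻⁵ T.

B ≈ 15.8 μT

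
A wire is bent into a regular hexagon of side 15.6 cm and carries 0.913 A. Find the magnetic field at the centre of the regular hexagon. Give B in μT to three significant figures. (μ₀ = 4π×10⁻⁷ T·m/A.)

Each side is a finite straight segment at perpendicular distance d = a/(2 tan(π/6)) = 0.1351 m from the centre, with end-angles ±π/6.
One side contributes B₁ = (μ₀I/4πd)·2 sin(π/6) = 6.76×10⁻⁷ T.
All 6 sides add in the same direction: B = 6 × 6.76×10⁻⁷ = 4.05×10⁻⁶ T.

B ≈ 4.05 μT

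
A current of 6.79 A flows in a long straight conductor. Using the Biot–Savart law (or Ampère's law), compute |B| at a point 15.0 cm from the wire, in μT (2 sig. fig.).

B ≈ 9.1 μT

For an infinitely long straight wire, B = μ₀I/(2πd).
B = (4π×10⁻⁷ × 6.79) / (2π × 0.15) = 9.05×10⁻⁶ T.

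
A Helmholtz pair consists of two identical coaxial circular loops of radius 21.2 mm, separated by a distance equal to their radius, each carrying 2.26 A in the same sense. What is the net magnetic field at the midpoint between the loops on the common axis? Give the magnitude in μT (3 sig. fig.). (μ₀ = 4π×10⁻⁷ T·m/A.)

Each loop contributes B = μ₀IR²/[2(R²+z²)^(3/2)] on the axis, with z measured from that loop.
Loop 1 (z = 0.0106 m): B₁ = 4.79×10⁻⁵ T. Loop 2 (z = 0.0106 m): B₂ = 4.79×10⁻⁵ T.
The fields add: B = B₁ + B₂ = 9.59×10⁻⁵ T.

B ≈ 95.9 μT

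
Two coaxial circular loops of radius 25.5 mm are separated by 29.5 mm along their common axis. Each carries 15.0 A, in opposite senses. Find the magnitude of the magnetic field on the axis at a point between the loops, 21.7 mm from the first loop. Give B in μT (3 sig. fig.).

Each loop contributes B = μ₀IR²/[2(R²+z²)^(3/2)] on the axis, with z measured from that loop.
Loop 1 (z = 0.0217 m): B₁ = 1.63×10⁻⁴ T. Loop 2 (z = 0.0078 m): B₂ = 3.23×10⁻⁴ T.
The fields oppose: B = |B₁ − B₂| = 1.60×10⁻⁴ T.

B ≈ 160 μT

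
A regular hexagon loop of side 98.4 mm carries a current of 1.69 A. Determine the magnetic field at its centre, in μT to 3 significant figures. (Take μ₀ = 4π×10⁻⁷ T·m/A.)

B ≈ 11.9 μT

Each side is a finite straight segment at perpendicular distance d = a/(2 tan(π/6)) = 0.08522 m from the centre, with end-angles ±π/6.
One side contributes B₁ = (μ₀I/4πd)·2 sin(π/6) = 1.98×10⁻⁶ T.
All 6 sides add in the same direction: B = 6 × 1.98×10⁻⁶ = 1.19×10⁻⁵ T.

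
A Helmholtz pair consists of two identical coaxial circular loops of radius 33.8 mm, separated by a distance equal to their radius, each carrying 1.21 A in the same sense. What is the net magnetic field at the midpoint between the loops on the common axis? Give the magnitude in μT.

Each loop contributes B = μ₀IR²/[2(R²+z²)^(3/2)] on the axis, with z measured from that loop.
Loop 1 (z = 0.0169 m): B₁ = 1.61×10⁻⁵ T. Loop 2 (z = 0.0169 m): B₂ = 1.61×10⁻⁵ T.
The fields add: B = B₁ + B₂ = 3.22×10⁻⁵ T.

B ≈ 32.2 μT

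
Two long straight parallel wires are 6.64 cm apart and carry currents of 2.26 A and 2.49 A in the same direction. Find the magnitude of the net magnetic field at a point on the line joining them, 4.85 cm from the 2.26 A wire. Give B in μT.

B ≈ 18.5 μT

Each long wire gives B = μ₀I/(2πd). Distances are d₁ = 0.0485 m and d₂ = 0.0179 m.
B₁ = 9.32×10⁻⁶ T, B₂ = 2.78×10⁻⁵ T.
Between parallel currents the two contributions point in opposite directions, so they subtract. B = |B₁ − B₂| = |9.32×10⁻⁶ − 2.78×10⁻⁵| = 1.85×10⁻⁵ T.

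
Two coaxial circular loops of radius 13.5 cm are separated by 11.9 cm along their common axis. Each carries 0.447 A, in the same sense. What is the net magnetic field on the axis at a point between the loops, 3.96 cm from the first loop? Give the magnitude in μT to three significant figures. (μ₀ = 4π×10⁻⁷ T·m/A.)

Each loop contributes B = μ₀IR²/[2(R²+z²)^(3/2)] on the axis, with z measured from that loop.
Loop 1 (z = 0.0396 m): B₁ = 1.84×10⁻⁶ T. Loop 2 (z = 0.0794 m): B₂ = 1.33×10⁻⁶ T.
The fields add: B = B₁ + B₂ = 3.17×10⁻⁶ T.

B ≈ 3.17 μT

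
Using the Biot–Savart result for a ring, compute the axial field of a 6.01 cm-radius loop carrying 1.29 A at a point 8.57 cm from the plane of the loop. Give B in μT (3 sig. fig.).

B ≈ 2.55 μT

On the axis of a circular loop, B = μ₀IR² / [2(R²+z²)^(3/2)].
R² + z² = (0.0601)² + (0.0857)² = 0.01096 m², and (R²+z²)^(3/2) = 1.15×10⁻³ m³.
B = (4π×10⁻⁷ × 1.29 × 0.003612) / (2 × 1.15×10⁻³) = 2.55×10⁻⁶ T.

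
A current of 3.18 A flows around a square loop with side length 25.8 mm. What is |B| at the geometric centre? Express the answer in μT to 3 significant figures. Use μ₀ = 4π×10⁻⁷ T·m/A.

B ≈ 139 μT

Each side is a finite straight segment at perpendicular distance d = a/(2 tan(π/4)) = 0.0129 m from the centre, with end-angles ±π/4.
One side contributes B₁ = (μ₀I/4πd)·2 sin(π/4) = 3.49×10⁻⁵ T.
All 4 sides add in the same direction: B = 4 × 3.49×10⁻⁵ = 1.39×10⁻⁴ T.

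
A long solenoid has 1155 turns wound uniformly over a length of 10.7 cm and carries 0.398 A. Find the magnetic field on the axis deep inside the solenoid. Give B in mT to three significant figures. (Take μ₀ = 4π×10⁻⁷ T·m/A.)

B ≈ 5.40 mT

Inside a long solenoid, B = μ₀nI with n = 1.079×10⁴ turns/m.
B = 4π×10⁻⁷ × 1.079×10⁴ × 0.398 = 5.40×10⁻³ T.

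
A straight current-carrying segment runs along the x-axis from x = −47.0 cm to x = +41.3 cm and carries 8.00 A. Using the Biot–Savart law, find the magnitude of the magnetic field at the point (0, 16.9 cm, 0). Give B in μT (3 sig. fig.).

B ≈ 8.84 μT

For a finite straight segment, B = (μ₀I/4πd)(sinθ₁ + sinθ₂), where θ₁, θ₂ are the angles from the perpendicular to each end.
The perpendicular distance is d = 0.169 m; the end-offsets along the wire are a = 0.47 m and b = 0.413 m.
sinθ₁ = 0.47/√(0.47²+0.169²) = 0.9410; sinθ₂ = 0.413/√(0.413²+0.169²) = 0.9255.
B = (4π×10⁻⁷ × 8.00) / (4π × 0.169) × (0.9410 + 0.9255) = 8.84×10⁻⁶ T.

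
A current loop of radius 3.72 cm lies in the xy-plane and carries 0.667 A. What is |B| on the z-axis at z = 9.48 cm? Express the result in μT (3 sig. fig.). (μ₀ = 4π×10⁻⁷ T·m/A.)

On the axis of a circular loop, B = μ₀IR² / [2(R²+z²)^(3/2)].
R² + z² = (0.0372)² + (0.0948)² = 0.01037 m², and (R²+z²)^(3/2) = 1.06×10⁻³ m³.
B = (4π×10⁻⁷ × 0.667 × 0.001384) / (2 × 1.06×10⁻³) = 5.49×10⁻⁷ T.

B ≈ 0.549 μT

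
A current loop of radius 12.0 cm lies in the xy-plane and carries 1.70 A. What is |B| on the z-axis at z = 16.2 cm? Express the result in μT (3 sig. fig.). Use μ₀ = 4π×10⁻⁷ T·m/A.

On the axis of a circular loop, B = μ₀IR² / [2(R²+z²)^(3/2)].
R² + z² = (0.12)² + (0.162)² = 0.04064 m², and (R²+z²)^(3/2) = 8.19×10⁻³ m³.
B = (4π×10⁻⁷ × 1.70 × 0.0144) / (2 × 8.19×10⁻³) = 1.88×10⁻⁶ T.

B ≈ 1.88 μT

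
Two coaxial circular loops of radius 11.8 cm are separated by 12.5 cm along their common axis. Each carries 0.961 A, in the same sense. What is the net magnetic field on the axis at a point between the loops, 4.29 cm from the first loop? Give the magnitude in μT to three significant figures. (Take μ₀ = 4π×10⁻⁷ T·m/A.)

Each loop contributes B = μ₀IR²/[2(R²+z²)^(3/2)] on the axis, with z measured from that loop.
Loop 1 (z = 0.0429 m): B₁ = 4.25×10⁻⁶ T. Loop 2 (z = 0.0821 m): B₂ = 2.83×10⁻⁶ T.
The fields add: B = B₁ + B₂ = 7.08×10⁻⁶ T.

B ≈ 7.08 μT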